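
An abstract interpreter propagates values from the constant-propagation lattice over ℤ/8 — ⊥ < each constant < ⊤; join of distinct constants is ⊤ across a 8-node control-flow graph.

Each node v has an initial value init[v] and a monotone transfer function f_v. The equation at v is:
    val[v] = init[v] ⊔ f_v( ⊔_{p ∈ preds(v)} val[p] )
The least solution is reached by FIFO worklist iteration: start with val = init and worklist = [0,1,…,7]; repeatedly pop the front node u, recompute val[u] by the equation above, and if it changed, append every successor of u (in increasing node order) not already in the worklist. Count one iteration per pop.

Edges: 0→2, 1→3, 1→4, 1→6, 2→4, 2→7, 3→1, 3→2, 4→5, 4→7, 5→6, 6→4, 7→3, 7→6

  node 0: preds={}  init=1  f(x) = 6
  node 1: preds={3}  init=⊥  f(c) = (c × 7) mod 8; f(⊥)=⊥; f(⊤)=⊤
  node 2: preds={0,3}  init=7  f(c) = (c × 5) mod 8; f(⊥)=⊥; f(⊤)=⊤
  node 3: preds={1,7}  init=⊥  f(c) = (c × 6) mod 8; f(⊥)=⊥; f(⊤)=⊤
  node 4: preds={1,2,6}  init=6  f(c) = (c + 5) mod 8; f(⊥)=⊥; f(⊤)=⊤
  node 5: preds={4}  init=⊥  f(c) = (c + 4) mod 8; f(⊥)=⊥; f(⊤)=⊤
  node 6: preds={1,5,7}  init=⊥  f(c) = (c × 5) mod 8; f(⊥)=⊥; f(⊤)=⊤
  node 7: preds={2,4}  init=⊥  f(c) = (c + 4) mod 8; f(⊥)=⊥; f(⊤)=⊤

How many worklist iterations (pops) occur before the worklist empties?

16

Worklist (16 pops):
  #1 pop 0: in=⊥ → ⊤ (was 1); enqueue []
  #2 pop 1: in=⊥ → ⊥ (no change)
  #3 pop 2: in=⊤ → ⊤ (was 7); enqueue []
  #4 pop 3: in=⊥ → ⊥ (no change)
  #5 pop 4: in=⊤ → ⊤ (was 6); enqueue []
  #6 pop 5: in=⊤ → ⊤ (was ⊥); enqueue []
  #7 pop 6: in=⊤ → ⊤ (was ⊥); enqueue [4]
  #8 pop 7: in=⊤ → ⊤ (was ⊥); enqueue [3,6]
  #9 pop 4: in=⊤ → ⊤ (no change)
  #10 pop 3: in=⊤ → ⊤ (was ⊥); enqueue [1,2]
  #11 pop 6: in=⊤ → ⊤ (no change)
  #12 pop 1: in=⊤ → ⊤ (was ⊥); enqueue [3,4,6]
  #13 pop 2: in=⊤ → ⊤ (no change)
  #14 pop 3: in=⊤ → ⊤ (no change)
  #15 pop 4: in=⊤ → ⊤ (no change)
  #16 pop 6: in=⊤ → ⊤ (no change)

Fixpoint:
  val[0] = ⊤
  val[1] = ⊤
  val[2] = ⊤
  val[3] = ⊤
  val[4] = ⊤
  val[5] = ⊤
  val[6] = ⊤
  val[7] = ⊤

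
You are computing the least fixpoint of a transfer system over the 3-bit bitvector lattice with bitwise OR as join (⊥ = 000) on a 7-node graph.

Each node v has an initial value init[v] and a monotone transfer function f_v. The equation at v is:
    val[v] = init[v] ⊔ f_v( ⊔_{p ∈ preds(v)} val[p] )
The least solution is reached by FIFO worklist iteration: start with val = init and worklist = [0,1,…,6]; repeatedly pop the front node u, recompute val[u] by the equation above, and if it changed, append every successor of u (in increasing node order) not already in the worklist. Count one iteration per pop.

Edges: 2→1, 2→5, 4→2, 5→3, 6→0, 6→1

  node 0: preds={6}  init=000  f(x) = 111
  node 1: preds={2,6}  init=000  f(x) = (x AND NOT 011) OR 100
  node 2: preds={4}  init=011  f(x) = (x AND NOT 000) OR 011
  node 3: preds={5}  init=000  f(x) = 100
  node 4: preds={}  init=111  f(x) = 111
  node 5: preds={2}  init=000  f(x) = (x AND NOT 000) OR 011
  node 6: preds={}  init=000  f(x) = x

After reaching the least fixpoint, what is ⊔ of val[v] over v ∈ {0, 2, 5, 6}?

Worklist (9 pops):
  #1 pop 0: in=000 → 111 (was 000); enqueue []
  #2 pop 1: in=011 → 100 (was 000); enqueue []
  #3 pop 2: in=111 → 111 (was 011); enqueue [1]
  #4 pop 3: in=000 → 100 (was 000); enqueue []
  #5 pop 4: in=000 → 111 (no change)
  #6 pop 5: in=111 → 111 (was 000); enqueue [3]
  #7 pop 6: in=000 → 000 (no change)
  #8 pop 1: in=111 → 100 (no change)
  #9 pop 3: in=111 → 100 (no change)

Fixpoint:
  val[0] = 111
  val[1] = 100
  val[2] = 111
  val[3] = 100
  val[4] = 111
  val[5] = 111
  val[6] = 000

111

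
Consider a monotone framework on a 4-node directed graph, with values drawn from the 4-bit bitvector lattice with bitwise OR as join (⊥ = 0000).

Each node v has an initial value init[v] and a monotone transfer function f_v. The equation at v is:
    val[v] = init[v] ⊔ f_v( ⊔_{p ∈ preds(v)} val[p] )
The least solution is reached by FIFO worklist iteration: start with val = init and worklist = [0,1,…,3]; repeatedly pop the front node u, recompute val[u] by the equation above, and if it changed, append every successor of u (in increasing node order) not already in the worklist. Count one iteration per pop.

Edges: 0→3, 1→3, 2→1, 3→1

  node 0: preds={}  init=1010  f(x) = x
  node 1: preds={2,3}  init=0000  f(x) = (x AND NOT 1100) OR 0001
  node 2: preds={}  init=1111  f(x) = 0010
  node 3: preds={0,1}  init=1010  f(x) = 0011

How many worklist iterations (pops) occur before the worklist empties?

Trace (5 dequeues):
  [1] u=0 | in 0000 | out 1010 | ==
  [2] u=1 | in 1111 | out 0011 | prev 0000 | push {}
  [3] u=2 | in 0000 | out 1111 | ==
  [4] u=3 | in 1011 | out 1011 | prev 1010 | push {1}
  [5] u=1 | in 1111 | out 0011 | ==

Converged values:
  [0] 1010
  [1] 0011
  [2] 1111
  [3] 1011

5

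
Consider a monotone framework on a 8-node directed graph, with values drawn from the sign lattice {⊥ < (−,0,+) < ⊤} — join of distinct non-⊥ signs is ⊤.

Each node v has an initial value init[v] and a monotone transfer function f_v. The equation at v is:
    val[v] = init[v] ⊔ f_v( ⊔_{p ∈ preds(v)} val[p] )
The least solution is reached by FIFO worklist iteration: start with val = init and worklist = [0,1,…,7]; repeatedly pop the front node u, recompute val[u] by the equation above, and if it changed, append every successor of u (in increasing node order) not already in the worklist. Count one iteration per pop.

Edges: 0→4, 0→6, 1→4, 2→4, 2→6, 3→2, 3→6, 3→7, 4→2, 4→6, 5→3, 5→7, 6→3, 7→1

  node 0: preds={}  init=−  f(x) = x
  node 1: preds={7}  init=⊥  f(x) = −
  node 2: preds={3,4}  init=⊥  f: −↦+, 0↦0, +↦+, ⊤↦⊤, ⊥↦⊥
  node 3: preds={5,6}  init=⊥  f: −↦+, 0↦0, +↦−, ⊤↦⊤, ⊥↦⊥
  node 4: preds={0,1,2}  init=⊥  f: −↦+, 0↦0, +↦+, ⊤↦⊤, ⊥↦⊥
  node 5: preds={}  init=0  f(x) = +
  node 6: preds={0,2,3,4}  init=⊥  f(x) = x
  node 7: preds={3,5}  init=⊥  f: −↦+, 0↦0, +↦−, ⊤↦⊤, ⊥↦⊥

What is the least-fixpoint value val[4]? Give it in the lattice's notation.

Iteration log — 15 steps:
  step 1. node 0  ⊔preds=⊥  new=−  stable
  step 2. node 1  ⊔preds=⊥  new=−  old=⊥  +wl: 
  step 3. node 2  ⊔preds=⊥  new=⊥  stable
  step 4. node 3  ⊔preds=0  new=0  old=⊥  +wl: 2
  step 5. node 4  ⊔preds=−  new=+  old=⊥  +wl: 
  step 6. node 5  ⊔preds=⊥  new=⊤  old=0  +wl: 3
  step 7. node 6  ⊔preds=⊤  new=⊤  old=⊥  +wl: 
  step 8. node 7  ⊔preds=⊤  new=⊤  old=⊥  +wl: 1
  step 9. node 2  ⊔preds=⊤  new=⊤  old=⊥  +wl: 4,6
  step 10. node 3  ⊔preds=⊤  new=⊤  old=0  +wl: 2,7
  step 11. node 1  ⊔preds=⊤  new=−  stable
  step 12. node 4  ⊔preds=⊤  new=⊤  old=+  +wl: 
  step 13. node 6  ⊔preds=⊤  new=⊤  stable
  step 14. node 2  ⊔preds=⊤  new=⊤  stable
  step 15. node 7  ⊔preds=⊤  new=⊤  stable

Least fixpoint reached:
  node 0: −
  node 1: −
  node 2: ⊤
  node 3: ⊤
  node 4: ⊤
  node 5: ⊤
  node 6: ⊤
  node 7: ⊤

⊤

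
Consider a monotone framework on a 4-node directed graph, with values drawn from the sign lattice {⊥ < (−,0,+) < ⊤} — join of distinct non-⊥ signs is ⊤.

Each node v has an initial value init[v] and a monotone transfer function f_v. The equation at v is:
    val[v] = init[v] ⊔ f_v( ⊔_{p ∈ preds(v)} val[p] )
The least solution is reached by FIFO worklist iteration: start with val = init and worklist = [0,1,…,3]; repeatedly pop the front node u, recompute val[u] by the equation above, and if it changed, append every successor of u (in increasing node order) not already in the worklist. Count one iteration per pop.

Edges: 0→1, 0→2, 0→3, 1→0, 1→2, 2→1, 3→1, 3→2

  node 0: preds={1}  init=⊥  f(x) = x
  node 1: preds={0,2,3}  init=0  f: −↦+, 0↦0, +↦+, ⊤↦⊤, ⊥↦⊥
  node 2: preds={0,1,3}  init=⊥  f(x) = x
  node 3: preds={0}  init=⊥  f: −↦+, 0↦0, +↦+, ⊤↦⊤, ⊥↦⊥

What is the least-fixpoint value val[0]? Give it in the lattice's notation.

Worklist (6 pops):
  #1 pop 0: in=0 → 0 (was ⊥); enqueue []
  #2 pop 1: in=0 → 0 (no change)
  #3 pop 2: in=0 → 0 (was ⊥); enqueue [1]
  #4 pop 3: in=0 → 0 (was ⊥); enqueue [2]
  #5 pop 1: in=0 → 0 (no change)
  #6 pop 2: in=0 → 0 (no change)

Fixpoint:
  val[0] = 0
  val[1] = 0
  val[2] = 0
  val[3] = 0

0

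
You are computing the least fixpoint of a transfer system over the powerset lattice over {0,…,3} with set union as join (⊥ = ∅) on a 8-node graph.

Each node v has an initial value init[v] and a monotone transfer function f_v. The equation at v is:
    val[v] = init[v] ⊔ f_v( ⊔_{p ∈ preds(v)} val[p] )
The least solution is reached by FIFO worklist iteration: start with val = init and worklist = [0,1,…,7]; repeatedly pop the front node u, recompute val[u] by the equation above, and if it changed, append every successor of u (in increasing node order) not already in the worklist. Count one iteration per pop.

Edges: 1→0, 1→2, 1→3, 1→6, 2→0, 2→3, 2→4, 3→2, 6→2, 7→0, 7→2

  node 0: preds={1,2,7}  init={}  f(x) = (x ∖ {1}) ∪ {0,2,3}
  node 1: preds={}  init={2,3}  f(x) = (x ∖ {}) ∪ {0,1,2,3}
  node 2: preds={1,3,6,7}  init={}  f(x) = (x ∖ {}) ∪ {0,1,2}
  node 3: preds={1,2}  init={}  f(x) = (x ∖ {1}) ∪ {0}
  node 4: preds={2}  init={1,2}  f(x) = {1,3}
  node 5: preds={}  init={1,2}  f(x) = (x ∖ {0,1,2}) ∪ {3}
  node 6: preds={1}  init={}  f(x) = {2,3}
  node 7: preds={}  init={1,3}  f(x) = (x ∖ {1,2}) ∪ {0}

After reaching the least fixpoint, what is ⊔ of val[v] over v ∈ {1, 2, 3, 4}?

{0,1,2,3}

Iteration log — 10 steps:
  step 1. node 0  ⊔preds={1,2,3}  new={0,2,3}  old={}  +wl: 
  step 2. node 1  ⊔preds={}  new={0,1,2,3}  old={2,3}  +wl: 0
  step 3. node 2  ⊔preds={0,1,2,3}  new={0,1,2,3}  old={}  +wl: 
  step 4. node 3  ⊔preds={0,1,2,3}  new={0,2,3}  old={}  +wl: 2
  step 5. node 4  ⊔preds={0,1,2,3}  new={1,2,3}  old={1,2}  +wl: 
  step 6. node 5  ⊔preds={}  new={1,2,3}  old={1,2}  +wl: 
  step 7. node 6  ⊔preds={0,1,2,3}  new={2,3}  old={}  +wl: 
  step 8. node 7  ⊔preds={}  new={0,1,3}  old={1,3}  +wl: 
  step 9. node 0  ⊔preds={0,1,2,3}  new={0,2,3}  stable
  step 10. node 2  ⊔preds={0,1,2,3}  new={0,1,2,3}  stable

Least fixpoint reached:
  node 0: {0,2,3}
  node 1: {0,1,2,3}
  node 2: {0,1,2,3}
  node 3: {0,2,3}
  node 4: {1,2,3}
  node 5: {1,2,3}
  node 6: {2,3}
  node 7: {0,1,3}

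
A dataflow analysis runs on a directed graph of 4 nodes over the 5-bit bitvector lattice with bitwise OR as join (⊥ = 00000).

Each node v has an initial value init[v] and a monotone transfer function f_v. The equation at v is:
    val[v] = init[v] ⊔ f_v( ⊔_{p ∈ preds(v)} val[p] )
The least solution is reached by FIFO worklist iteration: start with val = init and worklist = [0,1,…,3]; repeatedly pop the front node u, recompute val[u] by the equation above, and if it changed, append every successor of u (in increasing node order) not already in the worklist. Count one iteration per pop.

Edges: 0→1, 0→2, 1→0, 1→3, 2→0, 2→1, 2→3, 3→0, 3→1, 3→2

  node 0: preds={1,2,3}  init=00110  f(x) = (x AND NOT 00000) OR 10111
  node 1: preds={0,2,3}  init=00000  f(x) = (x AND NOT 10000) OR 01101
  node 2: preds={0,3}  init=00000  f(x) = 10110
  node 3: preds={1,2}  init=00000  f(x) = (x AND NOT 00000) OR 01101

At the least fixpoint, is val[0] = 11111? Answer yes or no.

yes

Worklist (7 pops):
  #1 pop 0: in=00000 → 10111 (was 00110); enqueue []
  #2 pop 1: in=10111 → 01111 (was 00000); enqueue [0]
  #3 pop 2: in=10111 → 10110 (was 00000); enqueue [1]
  #4 pop 3: in=11111 → 11111 (was 00000); enqueue [2]
  #5 pop 0: in=11111 → 11111 (was 10111); enqueue []
  #6 pop 1: in=11111 → 01111 (no change)
  #7 pop 2: in=11111 → 10110 (no change)

Fixpoint:
  val[0] = 11111
  val[1] = 01111
  val[2] = 10110
  val[3] = 11111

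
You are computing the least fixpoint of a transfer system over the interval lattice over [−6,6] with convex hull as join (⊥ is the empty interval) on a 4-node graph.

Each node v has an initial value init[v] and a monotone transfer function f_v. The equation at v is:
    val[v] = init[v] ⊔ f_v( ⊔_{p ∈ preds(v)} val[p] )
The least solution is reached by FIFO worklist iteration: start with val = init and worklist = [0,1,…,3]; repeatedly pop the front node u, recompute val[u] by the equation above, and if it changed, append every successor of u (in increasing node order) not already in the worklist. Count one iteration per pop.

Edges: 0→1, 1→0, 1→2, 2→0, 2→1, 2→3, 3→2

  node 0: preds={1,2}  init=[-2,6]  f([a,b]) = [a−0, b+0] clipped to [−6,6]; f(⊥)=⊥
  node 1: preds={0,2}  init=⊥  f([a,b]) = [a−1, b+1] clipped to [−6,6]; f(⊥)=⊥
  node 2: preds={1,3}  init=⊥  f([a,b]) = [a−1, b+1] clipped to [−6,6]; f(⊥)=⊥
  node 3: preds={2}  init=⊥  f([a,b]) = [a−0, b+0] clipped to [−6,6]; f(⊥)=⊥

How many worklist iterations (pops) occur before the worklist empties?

12

Iteration log — 12 steps:
  step 1. node 0  ⊔preds=⊥  new=[-2,6]  stable
  step 2. node 1  ⊔preds=[-2,6]  new=[-3,6]  old=⊥  +wl: 0
  step 3. node 2  ⊔preds=[-3,6]  new=[-4,6]  old=⊥  +wl: 1
  step 4. node 3  ⊔preds=[-4,6]  new=[-4,6]  old=⊥  +wl: 2
  step 5. node 0  ⊔preds=[-4,6]  new=[-4,6]  old=[-2,6]  +wl: 
  step 6. node 1  ⊔preds=[-4,6]  new=[-5,6]  old=[-3,6]  +wl: 0
  step 7. node 2  ⊔preds=[-5,6]  new=[-6,6]  old=[-4,6]  +wl: 1,3
  step 8. node 0  ⊔preds=[-6,6]  new=[-6,6]  old=[-4,6]  +wl: 
  step 9. node 1  ⊔preds=[-6,6]  new=[-6,6]  old=[-5,6]  +wl: 0,2
  step 10. node 3  ⊔preds=[-6,6]  new=[-6,6]  old=[-4,6]  +wl: 
  step 11. node 0  ⊔preds=[-6,6]  new=[-6,6]  stable
  step 12. node 2  ⊔preds=[-6,6]  new=[-6,6]  stable

Least fixpoint reached:
  node 0: [-6,6]
  node 1: [-6,6]
  node 2: [-6,6]
  node 3: [-6,6]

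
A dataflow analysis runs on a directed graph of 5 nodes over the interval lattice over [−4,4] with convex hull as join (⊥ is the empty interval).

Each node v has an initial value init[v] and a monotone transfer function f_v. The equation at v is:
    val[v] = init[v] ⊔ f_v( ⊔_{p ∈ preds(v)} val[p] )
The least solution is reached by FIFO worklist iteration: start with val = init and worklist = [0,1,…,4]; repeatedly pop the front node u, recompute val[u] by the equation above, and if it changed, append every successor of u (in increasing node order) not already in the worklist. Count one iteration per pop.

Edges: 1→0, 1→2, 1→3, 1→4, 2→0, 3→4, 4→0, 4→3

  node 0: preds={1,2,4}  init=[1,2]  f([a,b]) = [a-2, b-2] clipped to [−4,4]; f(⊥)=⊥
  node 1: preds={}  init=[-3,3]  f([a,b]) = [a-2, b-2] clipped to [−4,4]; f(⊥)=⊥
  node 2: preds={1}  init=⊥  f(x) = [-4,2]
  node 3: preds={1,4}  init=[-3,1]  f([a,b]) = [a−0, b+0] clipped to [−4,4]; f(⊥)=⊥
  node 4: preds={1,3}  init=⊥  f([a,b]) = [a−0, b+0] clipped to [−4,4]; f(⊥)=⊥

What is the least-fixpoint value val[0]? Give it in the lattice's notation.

Worklist (7 pops):
  #1 pop 0: in=[-3,3] → [-4,2] (was [1,2]); enqueue []
  #2 pop 1: in=⊥ → [-3,3] (no change)
  #3 pop 2: in=[-3,3] → [-4,2] (was ⊥); enqueue [0]
  #4 pop 3: in=[-3,3] → [-3,3] (was [-3,1]); enqueue []
  #5 pop 4: in=[-3,3] → [-3,3] (was ⊥); enqueue [3]
  #6 pop 0: in=[-4,3] → [-4,2] (no change)
  #7 pop 3: in=[-3,3] → [-3,3] (no change)

Fixpoint:
  val[0] = [-4,2]
  val[1] = [-3,3]
  val[2] = [-4,2]
  val[3] = [-3,3]
  val[4] = [-3,3]

[-4,2]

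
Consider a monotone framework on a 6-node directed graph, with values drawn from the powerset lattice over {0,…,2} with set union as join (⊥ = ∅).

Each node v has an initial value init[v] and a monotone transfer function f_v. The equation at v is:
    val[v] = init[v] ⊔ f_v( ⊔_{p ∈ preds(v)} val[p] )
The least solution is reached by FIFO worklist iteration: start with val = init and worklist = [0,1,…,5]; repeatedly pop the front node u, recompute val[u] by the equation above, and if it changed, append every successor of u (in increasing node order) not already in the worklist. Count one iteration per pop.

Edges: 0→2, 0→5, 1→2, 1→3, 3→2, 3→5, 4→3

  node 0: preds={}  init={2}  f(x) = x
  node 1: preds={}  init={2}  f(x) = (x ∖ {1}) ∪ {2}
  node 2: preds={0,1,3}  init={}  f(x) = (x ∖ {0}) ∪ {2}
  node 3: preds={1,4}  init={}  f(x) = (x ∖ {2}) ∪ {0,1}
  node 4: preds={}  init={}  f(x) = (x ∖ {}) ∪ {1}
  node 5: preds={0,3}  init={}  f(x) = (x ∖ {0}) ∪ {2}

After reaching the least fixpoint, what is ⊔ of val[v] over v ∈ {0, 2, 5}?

Worklist (8 pops):
  #1 pop 0: in={} → {2} (no change)
  #2 pop 1: in={} → {2} (no change)
  #3 pop 2: in={2} → {2} (was {}); enqueue []
  #4 pop 3: in={2} → {0,1} (was {}); enqueue [2]
  #5 pop 4: in={} → {1} (was {}); enqueue [3]
  #6 pop 5: in={0,1,2} → {1,2} (was {}); enqueue []
  #7 pop 2: in={0,1,2} → {1,2} (was {2}); enqueue []
  #8 pop 3: in={1,2} → {0,1} (no change)

Fixpoint:
  val[0] = {2}
  val[1] = {2}
  val[2] = {1,2}
  val[3] = {0,1}
  val[4] = {1}
  val[5] = {1,2}

{1,2}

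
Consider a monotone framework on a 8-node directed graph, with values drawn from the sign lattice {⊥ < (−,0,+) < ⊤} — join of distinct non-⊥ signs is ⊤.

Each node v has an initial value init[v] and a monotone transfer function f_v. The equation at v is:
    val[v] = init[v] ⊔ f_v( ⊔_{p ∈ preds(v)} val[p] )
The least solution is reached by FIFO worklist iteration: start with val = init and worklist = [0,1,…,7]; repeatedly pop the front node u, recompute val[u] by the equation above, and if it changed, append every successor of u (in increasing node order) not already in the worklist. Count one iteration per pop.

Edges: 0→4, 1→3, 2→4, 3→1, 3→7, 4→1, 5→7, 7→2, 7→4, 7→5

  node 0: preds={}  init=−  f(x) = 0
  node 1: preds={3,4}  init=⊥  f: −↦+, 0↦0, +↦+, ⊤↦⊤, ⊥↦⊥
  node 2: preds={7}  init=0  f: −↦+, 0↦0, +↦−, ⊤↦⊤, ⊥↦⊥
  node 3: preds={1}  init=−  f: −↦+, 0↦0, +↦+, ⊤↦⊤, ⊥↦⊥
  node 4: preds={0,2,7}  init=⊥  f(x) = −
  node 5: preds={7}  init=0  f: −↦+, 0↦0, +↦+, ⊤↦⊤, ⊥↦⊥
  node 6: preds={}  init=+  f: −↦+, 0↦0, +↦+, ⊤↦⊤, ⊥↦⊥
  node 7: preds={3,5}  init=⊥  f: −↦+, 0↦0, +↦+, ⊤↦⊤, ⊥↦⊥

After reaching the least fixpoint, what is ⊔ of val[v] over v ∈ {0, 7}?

Worklist (14 pops):
  #1 pop 0: in=⊥ → ⊤ (was −); enqueue []
  #2 pop 1: in=− → + (was ⊥); enqueue []
  #3 pop 2: in=⊥ → 0 (no change)
  #4 pop 3: in=+ → ⊤ (was −); enqueue [1]
  #5 pop 4: in=⊤ → − (was ⊥); enqueue []
  #6 pop 5: in=⊥ → 0 (no change)
  #7 pop 6: in=⊥ → + (no change)
  #8 pop 7: in=⊤ → ⊤ (was ⊥); enqueue [2,4,5]
  #9 pop 1: in=⊤ → ⊤ (was +); enqueue [3]
  #10 pop 2: in=⊤ → ⊤ (was 0); enqueue []
  #11 pop 4: in=⊤ → − (no change)
  #12 pop 5: in=⊤ → ⊤ (was 0); enqueue [7]
  #13 pop 3: in=⊤ → ⊤ (no change)
  #14 pop 7: in=⊤ → ⊤ (no change)

Fixpoint:
  val[0] = ⊤
  val[1] = ⊤
  val[2] = ⊤
  val[3] = ⊤
  val[4] = −
  val[5] = ⊤
  val[6] = +
  val[7] = ⊤

⊤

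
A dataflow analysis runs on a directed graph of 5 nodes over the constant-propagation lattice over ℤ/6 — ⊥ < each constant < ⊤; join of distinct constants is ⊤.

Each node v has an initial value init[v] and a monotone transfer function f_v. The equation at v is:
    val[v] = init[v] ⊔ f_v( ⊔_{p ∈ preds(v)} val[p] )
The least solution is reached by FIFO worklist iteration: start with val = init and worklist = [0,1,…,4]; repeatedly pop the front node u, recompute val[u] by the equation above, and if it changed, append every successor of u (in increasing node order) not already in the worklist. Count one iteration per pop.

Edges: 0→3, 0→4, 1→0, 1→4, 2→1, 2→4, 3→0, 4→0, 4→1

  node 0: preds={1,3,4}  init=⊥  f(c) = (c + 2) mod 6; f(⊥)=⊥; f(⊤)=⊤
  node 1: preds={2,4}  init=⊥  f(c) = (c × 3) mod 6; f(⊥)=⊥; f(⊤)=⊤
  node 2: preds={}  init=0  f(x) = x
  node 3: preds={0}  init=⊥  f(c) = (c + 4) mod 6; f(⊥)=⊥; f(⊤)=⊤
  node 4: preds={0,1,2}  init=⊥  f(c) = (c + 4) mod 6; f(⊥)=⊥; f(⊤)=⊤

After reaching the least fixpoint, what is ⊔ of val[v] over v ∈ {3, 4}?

⊤

Trace (11 dequeues):
  [1] u=0 | in ⊥ | out ⊥ | ==
  [2] u=1 | in 0 | out 0 | prev ⊥ | push {0}
  [3] u=2 | in ⊥ | out 0 | ==
  [4] u=3 | in ⊥ | out ⊥ | ==
  [5] u=4 | in 0 | out 4 | prev ⊥ | push {1}
  [6] u=0 | in ⊤ | out ⊤ | prev ⊥ | push {3,4}
  [7] u=1 | in ⊤ | out ⊤ | prev 0 | push {0}
  [8] u=3 | in ⊤ | out ⊤ | prev ⊥ | push {}
  [9] u=4 | in ⊤ | out ⊤ | prev 4 | push {1}
  [10] u=0 | in ⊤ | out ⊤ | ==
  [11] u=1 | in ⊤ | out ⊤ | ==

Converged values:
  [0] ⊤
  [1] ⊤
  [2] 0
  [3] ⊤
  [4] ⊤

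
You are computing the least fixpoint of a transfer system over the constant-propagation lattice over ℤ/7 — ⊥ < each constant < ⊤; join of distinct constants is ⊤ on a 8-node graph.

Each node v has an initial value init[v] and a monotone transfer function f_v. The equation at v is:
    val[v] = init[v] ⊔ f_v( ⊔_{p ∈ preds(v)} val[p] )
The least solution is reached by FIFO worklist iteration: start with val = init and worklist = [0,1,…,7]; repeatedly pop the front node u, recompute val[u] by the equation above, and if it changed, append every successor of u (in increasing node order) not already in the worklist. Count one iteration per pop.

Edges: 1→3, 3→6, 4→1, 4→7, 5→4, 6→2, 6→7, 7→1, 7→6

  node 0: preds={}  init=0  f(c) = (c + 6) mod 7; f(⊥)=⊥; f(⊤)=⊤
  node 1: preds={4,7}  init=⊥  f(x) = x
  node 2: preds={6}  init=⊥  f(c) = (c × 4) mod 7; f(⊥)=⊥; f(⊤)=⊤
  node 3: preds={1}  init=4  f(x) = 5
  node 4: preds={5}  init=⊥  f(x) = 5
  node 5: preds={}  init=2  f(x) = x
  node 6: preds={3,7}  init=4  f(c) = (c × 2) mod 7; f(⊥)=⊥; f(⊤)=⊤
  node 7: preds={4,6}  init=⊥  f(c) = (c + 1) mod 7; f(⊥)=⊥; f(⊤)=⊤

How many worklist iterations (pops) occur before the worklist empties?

12

Trace (12 dequeues):
  [1] u=0 | in ⊥ | out 0 | ==
  [2] u=1 | in ⊥ | out ⊥ | ==
  [3] u=2 | in 4 | out 2 | prev ⊥ | push {}
  [4] u=3 | in ⊥ | out ⊤ | prev 4 | push {}
  [5] u=4 | in 2 | out 5 | prev ⊥ | push {1}
  [6] u=5 | in ⊥ | out 2 | ==
  [7] u=6 | in ⊤ | out ⊤ | prev 4 | push {2}
  [8] u=7 | in ⊤ | out ⊤ | prev ⊥ | push {6}
  [9] u=1 | in ⊤ | out ⊤ | prev ⊥ | push {3}
  [10] u=2 | in ⊤ | out ⊤ | prev 2 | push {}
  [11] u=6 | in ⊤ | out ⊤ | ==
  [12] u=3 | in ⊤ | out ⊤ | ==

Converged values:
  [0] 0
  [1] ⊤
  [2] ⊤
  [3] ⊤
  [4] 5
  [5] 2
  [6] ⊤
  [7] ⊤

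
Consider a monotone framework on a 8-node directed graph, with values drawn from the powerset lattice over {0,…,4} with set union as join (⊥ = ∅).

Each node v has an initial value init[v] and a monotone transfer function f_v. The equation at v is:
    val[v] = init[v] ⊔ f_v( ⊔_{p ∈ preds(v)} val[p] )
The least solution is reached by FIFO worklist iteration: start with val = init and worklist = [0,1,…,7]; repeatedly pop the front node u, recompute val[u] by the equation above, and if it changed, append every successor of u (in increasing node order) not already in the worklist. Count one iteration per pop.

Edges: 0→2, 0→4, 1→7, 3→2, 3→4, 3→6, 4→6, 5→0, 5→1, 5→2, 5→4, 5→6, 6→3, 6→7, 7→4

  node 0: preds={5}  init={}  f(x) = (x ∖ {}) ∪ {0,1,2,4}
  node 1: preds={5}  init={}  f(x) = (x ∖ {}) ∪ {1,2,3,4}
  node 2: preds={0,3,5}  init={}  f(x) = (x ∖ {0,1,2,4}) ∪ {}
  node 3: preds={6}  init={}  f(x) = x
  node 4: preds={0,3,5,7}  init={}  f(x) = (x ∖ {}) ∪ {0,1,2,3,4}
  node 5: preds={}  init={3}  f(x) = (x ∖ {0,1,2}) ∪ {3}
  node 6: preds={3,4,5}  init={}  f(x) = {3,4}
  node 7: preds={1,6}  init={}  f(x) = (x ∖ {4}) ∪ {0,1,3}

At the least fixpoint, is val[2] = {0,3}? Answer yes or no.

no

Iteration log — 12 steps:
  step 1. node 0  ⊔preds={3}  new={0,1,2,3,4}  old={}  +wl: 
  step 2. node 1  ⊔preds={3}  new={1,2,3,4}  old={}  +wl: 
  step 3. node 2  ⊔preds={0,1,2,3,4}  new={3}  old={}  +wl: 
  step 4. node 3  ⊔preds={}  new={}  stable
  step 5. node 4  ⊔preds={0,1,2,3,4}  new={0,1,2,3,4}  old={}  +wl: 
  step 6. node 5  ⊔preds={}  new={3}  stable
  step 7. node 6  ⊔preds={0,1,2,3,4}  new={3,4}  old={}  +wl: 3
  step 8. node 7  ⊔preds={1,2,3,4}  new={0,1,2,3}  old={}  +wl: 4
  step 9. node 3  ⊔preds={3,4}  new={3,4}  old={}  +wl: 2,6
  step 10. node 4  ⊔preds={0,1,2,3,4}  new={0,1,2,3,4}  stable
  step 11. node 2  ⊔preds={0,1,2,3,4}  new={3}  stable
  step 12. node 6  ⊔preds={0,1,2,3,4}  new={3,4}  stable

Least fixpoint reached:
  node 0: {0,1,2,3,4}
  node 1: {1,2,3,4}
  node 2: {3}
  node 3: {3,4}
  node 4: {0,1,2,3,4}
  node 5: {3}
  node 6: {3,4}
  node 7: {0,1,2,3}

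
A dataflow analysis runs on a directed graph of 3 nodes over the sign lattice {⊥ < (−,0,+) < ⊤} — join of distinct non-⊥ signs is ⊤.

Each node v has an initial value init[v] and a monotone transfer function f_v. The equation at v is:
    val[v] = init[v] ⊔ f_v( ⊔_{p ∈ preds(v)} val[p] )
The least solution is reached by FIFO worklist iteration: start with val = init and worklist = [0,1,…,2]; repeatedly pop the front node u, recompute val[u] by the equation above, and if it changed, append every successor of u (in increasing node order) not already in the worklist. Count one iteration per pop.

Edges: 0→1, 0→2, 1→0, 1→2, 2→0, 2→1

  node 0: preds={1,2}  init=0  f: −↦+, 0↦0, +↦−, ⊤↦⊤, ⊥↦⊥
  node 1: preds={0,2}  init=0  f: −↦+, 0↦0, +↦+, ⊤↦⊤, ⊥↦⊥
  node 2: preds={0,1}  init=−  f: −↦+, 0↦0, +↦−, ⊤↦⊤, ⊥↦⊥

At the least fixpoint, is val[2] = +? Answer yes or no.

no

Iteration log — 5 steps:
  step 1. node 0  ⊔preds=⊤  new=⊤  old=0  +wl: 
  step 2. node 1  ⊔preds=⊤  new=⊤  old=0  +wl: 0
  step 3. node 2  ⊔preds=⊤  new=⊤  old=−  +wl: 1
  step 4. node 0  ⊔preds=⊤  new=⊤  stable
  step 5. node 1  ⊔preds=⊤  new=⊤  stable

Least fixpoint reached:
  node 0: ⊤
  node 1: ⊤
  node 2: ⊤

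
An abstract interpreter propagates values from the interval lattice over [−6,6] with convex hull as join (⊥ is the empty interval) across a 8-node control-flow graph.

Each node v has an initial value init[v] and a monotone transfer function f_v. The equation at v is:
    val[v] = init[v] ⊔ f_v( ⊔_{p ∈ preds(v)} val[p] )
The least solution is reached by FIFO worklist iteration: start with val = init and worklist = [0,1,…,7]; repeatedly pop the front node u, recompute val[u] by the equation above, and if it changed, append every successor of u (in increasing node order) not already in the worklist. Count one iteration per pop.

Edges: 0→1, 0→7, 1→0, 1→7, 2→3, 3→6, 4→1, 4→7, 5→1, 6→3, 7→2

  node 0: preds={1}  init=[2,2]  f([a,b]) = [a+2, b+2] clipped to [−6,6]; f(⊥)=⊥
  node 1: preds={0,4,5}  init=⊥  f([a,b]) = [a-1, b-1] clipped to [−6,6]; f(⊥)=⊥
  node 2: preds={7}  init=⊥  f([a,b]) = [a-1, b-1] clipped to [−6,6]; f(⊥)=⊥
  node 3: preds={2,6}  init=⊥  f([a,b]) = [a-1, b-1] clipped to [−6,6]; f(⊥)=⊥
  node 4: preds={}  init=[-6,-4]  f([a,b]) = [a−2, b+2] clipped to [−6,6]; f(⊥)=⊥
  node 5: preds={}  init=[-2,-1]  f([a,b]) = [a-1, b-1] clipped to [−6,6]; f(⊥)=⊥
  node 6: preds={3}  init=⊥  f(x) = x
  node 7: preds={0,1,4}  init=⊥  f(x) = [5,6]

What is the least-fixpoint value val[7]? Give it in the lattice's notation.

Trace (43 dequeues):
  [1] u=0 | in ⊥ | out [2,2] | ==
  [2] u=1 | in [-6,2] | out [-6,1] | prev ⊥ | push {0}
  [3] u=2 | in ⊥ | out ⊥ | ==
  [4] u=3 | in ⊥ | out ⊥ | ==
  [5] u=4 | in ⊥ | out [-6,-4] | ==
  [6] u=5 | in ⊥ | out [-2,-1] | ==
  [7] u=6 | in ⊥ | out ⊥ | ==
  [8] u=7 | in [-6,2] | out [5,6] | prev ⊥ | push {2}
  [9] u=0 | in [-6,1] | out [-4,3] | prev [2,2] | push {1,7}
  [10] u=2 | in [5,6] | out [4,5] | prev ⊥ | push {3}
  [11] u=1 | in [-6,3] | out [-6,2] | prev [-6,1] | push {0}
  [12] u=7 | in [-6,3] | out [5,6] | ==
  [13] u=3 | in [4,5] | out [3,4] | prev ⊥ | push {6}
  [14] u=0 | in [-6,2] | out [-4,4] | prev [-4,3] | push {1,7}
  [15] u=6 | in [3,4] | out [3,4] | prev ⊥ | push {3}
  [16] u=1 | in [-6,4] | out [-6,3] | prev [-6,2] | push {0}
  [17] u=7 | in [-6,4] | out [5,6] | ==
  [18] u=3 | in [3,5] | out [2,4] | prev [3,4] | push {6}
  [19] u=0 | in [-6,3] | out [-4,5] | prev [-4,4] | push {1,7}
  [20] u=6 | in [2,4] | out [2,4] | prev [3,4] | push {3}
  [21] u=1 | in [-6,5] | out [-6,4] | prev [-6,3] | push {0}
  [22] u=7 | in [-6,5] | out [5,6] | ==
  [23] u=3 | in [2,5] | out [1,4] | prev [2,4] | push {6}
  [24] u=0 | in [-6,4] | out [-4,6] | prev [-4,5] | push {1,7}
  [25] u=6 | in [1,4] | out [1,4] | prev [2,4] | push {3}
  [26] u=1 | in [-6,6] | out [-6,5] | prev [-6,4] | push {0}
  [27] u=7 | in [-6,6] | out [5,6] | ==
  [28] u=3 | in [1,5] | out [0,4] | prev [1,4] | push {6}
  [29] u=0 | in [-6,5] | out [-4,6] | ==
  [30] u=6 | in [0,4] | out [0,4] | prev [1,4] | push {3}
  [31] u=3 | in [0,5] | out [-1,4] | prev [0,4] | push {6}
  [32] u=6 | in [-1,4] | out [-1,4] | prev [0,4] | push {3}
  [33] u=3 | in [-1,5] | out [-2,4] | prev [-1,4] | push {6}
  [34] u=6 | in [-2,4] | out [-2,4] | prev [-1,4] | push {3}
  [35] u=3 | in [-2,5] | out [-3,4] | prev [-2,4] | push {6}
  [36] u=6 | in [-3,4] | out [-3,4] | prev [-2,4] | push {3}
  [37] u=3 | in [-3,5] | out [-4,4] | prev [-3,4] | push {6}
  [38] u=6 | in [-4,4] | out [-4,4] | prev [-3,4] | push {3}
  [39] u=3 | in [-4,5] | out [-5,4] | prev [-4,4] | push {6}
  [40] u=6 | in [-5,4] | out [-5,4] | prev [-4,4] | push {3}
  [41] u=3 | in [-5,5] | out [-6,4] | prev [-5,4] | push {6}
  [42] u=6 | in [-6,4] | out [-6,4] | prev [-5,4] | push {3}
  [43] u=3 | in [-6,5] | out [-6,4] | ==

Converged values:
  [0] [-4,6]
  [1] [-6,5]
  [2] [4,5]
  [3] [-6,4]
  [4] [-6,-4]
  [5] [-2,-1]
  [6] [-6,4]
  [7] [5,6]

[5,6]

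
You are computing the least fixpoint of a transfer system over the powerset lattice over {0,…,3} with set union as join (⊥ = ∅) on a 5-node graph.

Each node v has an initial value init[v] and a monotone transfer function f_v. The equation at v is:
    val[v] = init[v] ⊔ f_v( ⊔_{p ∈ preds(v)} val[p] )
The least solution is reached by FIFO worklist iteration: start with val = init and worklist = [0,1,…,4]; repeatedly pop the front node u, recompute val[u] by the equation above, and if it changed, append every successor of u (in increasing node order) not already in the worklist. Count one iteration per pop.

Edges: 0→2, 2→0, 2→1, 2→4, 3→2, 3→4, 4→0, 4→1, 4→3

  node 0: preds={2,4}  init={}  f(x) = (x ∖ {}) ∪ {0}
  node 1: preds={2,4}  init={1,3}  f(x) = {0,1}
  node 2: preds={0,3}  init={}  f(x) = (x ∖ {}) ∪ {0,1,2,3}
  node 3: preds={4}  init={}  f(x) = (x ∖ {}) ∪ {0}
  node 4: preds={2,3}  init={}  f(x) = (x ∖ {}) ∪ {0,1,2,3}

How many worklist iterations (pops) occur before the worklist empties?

11

Iteration log — 11 steps:
  step 1. node 0  ⊔preds={}  new={0}  old={}  +wl: 
  step 2. node 1  ⊔preds={}  new={0,1,3}  old={1,3}  +wl: 
  step 3. node 2  ⊔preds={0}  new={0,1,2,3}  old={}  +wl: 0,1
  step 4. node 3  ⊔preds={}  new={0}  old={}  +wl: 2
  step 5. node 4  ⊔preds={0,1,2,3}  new={0,1,2,3}  old={}  +wl: 3
  step 6. node 0  ⊔preds={0,1,2,3}  new={0,1,2,3}  old={0}  +wl: 
  step 7. node 1  ⊔preds={0,1,2,3}  new={0,1,3}  stable
  step 8. node 2  ⊔preds={0,1,2,3}  new={0,1,2,3}  stable
  step 9. node 3  ⊔preds={0,1,2,3}  new={0,1,2,3}  old={0}  +wl: 2,4
  step 10. node 2  ⊔preds={0,1,2,3}  new={0,1,2,3}  stable
  step 11. node 4  ⊔preds={0,1,2,3}  new={0,1,2,3}  stable

Least fixpoint reached:
  node 0: {0,1,2,3}
  node 1: {0,1,3}
  node 2: {0,1,2,3}
  node 3: {0,1,2,3}
  node 4: {0,1,2,3}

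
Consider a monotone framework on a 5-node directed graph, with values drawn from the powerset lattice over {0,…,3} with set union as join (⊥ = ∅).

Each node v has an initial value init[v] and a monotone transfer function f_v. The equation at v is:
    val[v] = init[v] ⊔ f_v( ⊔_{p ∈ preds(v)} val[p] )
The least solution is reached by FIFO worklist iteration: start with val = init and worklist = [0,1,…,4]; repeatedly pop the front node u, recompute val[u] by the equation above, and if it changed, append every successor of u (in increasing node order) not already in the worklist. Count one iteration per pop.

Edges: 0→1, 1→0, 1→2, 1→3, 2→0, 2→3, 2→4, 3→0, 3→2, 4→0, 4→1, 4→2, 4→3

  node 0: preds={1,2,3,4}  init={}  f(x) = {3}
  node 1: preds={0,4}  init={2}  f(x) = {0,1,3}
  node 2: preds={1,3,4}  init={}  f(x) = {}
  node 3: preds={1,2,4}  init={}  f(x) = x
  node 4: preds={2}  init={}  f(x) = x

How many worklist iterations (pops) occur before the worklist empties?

7

Worklist (7 pops):
  #1 pop 0: in={2} → {3} (was {}); enqueue []
  #2 pop 1: in={3} → {0,1,2,3} (was {2}); enqueue [0]
  #3 pop 2: in={0,1,2,3} → {} (no change)
  #4 pop 3: in={0,1,2,3} → {0,1,2,3} (was {}); enqueue [2]
  #5 pop 4: in={} → {} (no change)
  #6 pop 0: in={0,1,2,3} → {3} (no change)
  #7 pop 2: in={0,1,2,3} → {} (no change)

Fixpoint:
  val[0] = {3}
  val[1] = {0,1,2,3}
  val[2] = {}
  val[3] = {0,1,2,3}
  val[4] = {}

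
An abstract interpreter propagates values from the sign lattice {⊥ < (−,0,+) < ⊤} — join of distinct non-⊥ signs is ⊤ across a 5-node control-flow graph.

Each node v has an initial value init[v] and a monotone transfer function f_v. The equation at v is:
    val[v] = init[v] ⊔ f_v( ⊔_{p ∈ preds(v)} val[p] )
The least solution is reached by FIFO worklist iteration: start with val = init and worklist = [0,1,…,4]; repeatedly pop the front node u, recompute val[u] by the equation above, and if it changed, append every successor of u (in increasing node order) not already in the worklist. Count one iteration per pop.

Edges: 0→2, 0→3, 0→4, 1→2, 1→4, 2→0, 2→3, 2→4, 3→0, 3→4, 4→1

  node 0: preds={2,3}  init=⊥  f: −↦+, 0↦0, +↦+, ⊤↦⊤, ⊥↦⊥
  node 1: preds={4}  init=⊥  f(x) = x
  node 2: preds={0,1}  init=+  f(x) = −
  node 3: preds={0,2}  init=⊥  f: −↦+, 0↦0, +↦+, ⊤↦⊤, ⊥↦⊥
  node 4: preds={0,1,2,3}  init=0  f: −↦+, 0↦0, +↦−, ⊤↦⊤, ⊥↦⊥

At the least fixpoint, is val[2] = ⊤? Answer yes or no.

Iteration log — 10 steps:
  step 1. node 0  ⊔preds=+  new=+  old=⊥  +wl: 
  step 2. node 1  ⊔preds=0  new=0  old=⊥  +wl: 
  step 3. node 2  ⊔preds=⊤  new=⊤  old=+  +wl: 0
  step 4. node 3  ⊔preds=⊤  new=⊤  old=⊥  +wl: 
  step 5. node 4  ⊔preds=⊤  new=⊤  old=0  +wl: 1
  step 6. node 0  ⊔preds=⊤  new=⊤  old=+  +wl: 2,3,4
  step 7. node 1  ⊔preds=⊤  new=⊤  old=0  +wl: 
  step 8. node 2  ⊔preds=⊤  new=⊤  stable
  step 9. node 3  ⊔preds=⊤  new=⊤  stable
  step 10. node 4  ⊔preds=⊤  new=⊤  stable

Least fixpoint reached:
  node 0: ⊤
  node 1: ⊤
  node 2: ⊤
  node 3: ⊤
  node 4: ⊤

yes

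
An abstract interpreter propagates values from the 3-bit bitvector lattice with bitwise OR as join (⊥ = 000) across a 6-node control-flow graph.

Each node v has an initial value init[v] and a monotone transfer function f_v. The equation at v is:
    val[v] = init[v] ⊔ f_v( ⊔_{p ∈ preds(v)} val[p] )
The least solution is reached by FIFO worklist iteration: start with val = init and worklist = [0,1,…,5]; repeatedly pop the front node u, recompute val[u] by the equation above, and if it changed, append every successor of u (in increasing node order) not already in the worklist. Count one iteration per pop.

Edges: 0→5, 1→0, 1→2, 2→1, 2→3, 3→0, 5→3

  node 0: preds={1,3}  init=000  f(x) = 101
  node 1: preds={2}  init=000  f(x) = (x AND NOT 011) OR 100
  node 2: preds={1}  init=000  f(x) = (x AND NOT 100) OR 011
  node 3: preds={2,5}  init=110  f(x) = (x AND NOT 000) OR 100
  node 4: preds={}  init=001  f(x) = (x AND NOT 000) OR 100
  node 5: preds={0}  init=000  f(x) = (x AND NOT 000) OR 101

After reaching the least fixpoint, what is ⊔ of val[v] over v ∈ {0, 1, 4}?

Trace (9 dequeues):
  [1] u=0 | in 110 | out 101 | prev 000 | push {}
  [2] u=1 | in 000 | out 100 | prev 000 | push {0}
  [3] u=2 | in 100 | out 011 | prev 000 | push {1}
  [4] u=3 | in 011 | out 111 | prev 110 | push {}
  [5] u=4 | in 000 | out 101 | prev 001 | push {}
  [6] u=5 | in 101 | out 101 | prev 000 | push {3}
  [7] u=0 | in 111 | out 101 | ==
  [8] u=1 | in 011 | out 100 | ==
  [9] u=3 | in 111 | out 111 | ==

Converged values:
  [0] 101
  [1] 100
  [2] 011
  [3] 111
  [4] 101
  [5] 101

101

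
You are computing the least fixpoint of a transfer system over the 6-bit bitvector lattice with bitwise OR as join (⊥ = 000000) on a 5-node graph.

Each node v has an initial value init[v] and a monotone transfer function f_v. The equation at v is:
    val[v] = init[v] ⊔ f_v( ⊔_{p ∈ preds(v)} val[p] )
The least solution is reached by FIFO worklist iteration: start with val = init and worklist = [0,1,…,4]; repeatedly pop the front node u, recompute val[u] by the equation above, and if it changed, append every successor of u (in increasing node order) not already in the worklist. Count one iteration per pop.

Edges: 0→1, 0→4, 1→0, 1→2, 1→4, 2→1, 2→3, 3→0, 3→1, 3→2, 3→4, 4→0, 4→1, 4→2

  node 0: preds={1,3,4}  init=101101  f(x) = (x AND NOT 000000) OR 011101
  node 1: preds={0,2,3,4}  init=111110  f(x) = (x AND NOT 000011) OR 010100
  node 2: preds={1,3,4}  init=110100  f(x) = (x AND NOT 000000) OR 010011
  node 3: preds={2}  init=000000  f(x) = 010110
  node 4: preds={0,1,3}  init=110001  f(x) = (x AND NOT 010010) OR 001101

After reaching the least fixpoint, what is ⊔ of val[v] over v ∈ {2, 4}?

Iteration log — 8 steps:
  step 1. node 0  ⊔preds=111111  new=111111  old=101101  +wl: 
  step 2. node 1  ⊔preds=111111  new=111110  stable
  step 3. node 2  ⊔preds=111111  new=111111  old=110100  +wl: 1
  step 4. node 3  ⊔preds=111111  new=010110  old=000000  +wl: 0,2
  step 5. node 4  ⊔preds=111111  new=111101  old=110001  +wl: 
  step 6. node 1  ⊔preds=111111  new=111110  stable
  step 7. node 0  ⊔preds=111111  new=111111  stable
  step 8. node 2  ⊔preds=111111  new=111111  stable

Least fixpoint reached:
  node 0: 111111
  node 1: 111110
  node 2: 111111
  node 3: 010110
  node 4: 111101

111111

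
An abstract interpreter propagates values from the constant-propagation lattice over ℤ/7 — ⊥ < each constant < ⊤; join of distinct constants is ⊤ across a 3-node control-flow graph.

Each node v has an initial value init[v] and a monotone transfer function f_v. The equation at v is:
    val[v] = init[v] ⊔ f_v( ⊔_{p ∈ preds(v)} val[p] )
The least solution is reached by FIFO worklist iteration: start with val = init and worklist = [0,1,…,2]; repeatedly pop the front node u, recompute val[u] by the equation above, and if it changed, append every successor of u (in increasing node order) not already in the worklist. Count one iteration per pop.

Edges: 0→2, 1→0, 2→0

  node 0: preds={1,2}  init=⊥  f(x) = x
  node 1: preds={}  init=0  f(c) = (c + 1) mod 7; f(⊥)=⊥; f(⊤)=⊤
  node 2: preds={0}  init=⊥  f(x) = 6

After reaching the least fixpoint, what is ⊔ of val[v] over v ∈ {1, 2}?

⊤

Trace (5 dequeues):
  [1] u=0 | in 0 | out 0 | prev ⊥ | push {}
  [2] u=1 | in ⊥ | out 0 | ==
  [3] u=2 | in 0 | out 6 | prev ⊥ | push {0}
  [4] u=0 | in ⊤ | out ⊤ | prev 0 | push {2}
  [5] u=2 | in ⊤ | out 6 | ==

Converged values:
  [0] ⊤
  [1] 0
  [2] 6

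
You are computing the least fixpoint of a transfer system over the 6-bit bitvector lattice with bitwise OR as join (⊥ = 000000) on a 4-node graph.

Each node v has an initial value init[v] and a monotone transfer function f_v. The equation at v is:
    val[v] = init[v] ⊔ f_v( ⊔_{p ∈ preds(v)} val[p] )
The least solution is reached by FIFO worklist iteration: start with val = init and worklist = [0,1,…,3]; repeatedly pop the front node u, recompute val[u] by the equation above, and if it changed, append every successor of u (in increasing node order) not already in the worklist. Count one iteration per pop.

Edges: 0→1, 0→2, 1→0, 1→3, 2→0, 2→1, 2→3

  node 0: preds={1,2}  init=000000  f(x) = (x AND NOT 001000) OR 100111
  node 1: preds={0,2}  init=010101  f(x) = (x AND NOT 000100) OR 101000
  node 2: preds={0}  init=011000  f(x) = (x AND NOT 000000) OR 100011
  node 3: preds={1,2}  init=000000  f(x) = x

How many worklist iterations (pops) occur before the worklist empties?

Worklist (6 pops):
  #1 pop 0: in=011101 → 110111 (was 000000); enqueue []
  #2 pop 1: in=111111 → 111111 (was 010101); enqueue [0]
  #3 pop 2: in=110111 → 111111 (was 011000); enqueue [1]
  #4 pop 3: in=111111 → 111111 (was 000000); enqueue []
  #5 pop 0: in=111111 → 110111 (no change)
  #6 pop 1: in=111111 → 111111 (no change)

Fixpoint:
  val[0] = 110111
  val[1] = 111111
  val[2] = 111111
  val[3] = 111111

6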